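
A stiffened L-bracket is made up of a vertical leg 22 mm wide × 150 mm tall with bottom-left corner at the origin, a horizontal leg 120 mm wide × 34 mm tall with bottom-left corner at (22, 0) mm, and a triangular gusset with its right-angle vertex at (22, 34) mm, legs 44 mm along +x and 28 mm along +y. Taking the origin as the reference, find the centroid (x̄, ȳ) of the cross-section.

Part | A | x̄ᵢ | ȳᵢ | A·x̄ᵢ | A·ȳᵢ
vertical leg | 3300.00 | 11.00 | 75.00 | 36300.00 | 247500.00
horizontal leg | 4080.00 | 82.00 | 17.00 | 334560.00 | 69360.00
gusset | 616.00 | 36.67 | 43.33 | 22586.67 | 26693.33
Σ | 7996.00 |  |  | 393446.67 | 343553.33
x̄ = 393446.67 / 7996.00 = 49.21 mm
ȳ = 343553.33 / 7996.00 = 42.97 mm

x̄ = 49.21 mm, ȳ = 42.97 mm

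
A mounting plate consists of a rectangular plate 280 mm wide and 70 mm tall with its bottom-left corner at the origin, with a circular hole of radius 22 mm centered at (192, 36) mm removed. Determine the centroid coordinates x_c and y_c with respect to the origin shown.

x_c = 135.63 mm, y_c = 34.92 mm

plate: A = 280 × 70 = 19600.00, centroid at (140.00, 35.00).
hole: A = −π·22² = -1520.53, centroid at (192.00, 36.00).
ΣA = 18079.47 mm²
ΣAx_c = (19600.00)(140.00) + (-1520.53)(192.00) = 2452058.08 mm³
ΣAy_c = (19600.00)(35.00) + (-1520.53)(36.00) = 631260.89 mm³
x_c = 2452058.08 / 18079.47 = 135.63 mm
y_c = 631260.89 / 18079.47 = 34.92 mm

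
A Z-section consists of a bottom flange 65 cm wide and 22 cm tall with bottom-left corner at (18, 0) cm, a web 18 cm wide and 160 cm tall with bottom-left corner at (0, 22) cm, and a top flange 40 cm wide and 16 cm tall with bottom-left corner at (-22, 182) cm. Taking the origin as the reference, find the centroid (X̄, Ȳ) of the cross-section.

Part | A | x̄ᵢ | ȳᵢ | A·x̄ᵢ | A·ȳᵢ
bottom flange | 1430.00 | 50.50 | 11.00 | 72215.00 | 15730.00
web | 2880.00 | 9.00 | 102.00 | 25920.00 | 293760.00
top flange | 640.00 | -2.00 | 190.00 | -1280.00 | 121600.00
Σ | 4950.00 |  |  | 96855.00 | 431090.00
X̄ = 96855.00 / 4950.00 = 19.57 cm
Ȳ = 431090.00 / 4950.00 = 87.09 cm

X̄ = 19.57 cm, Ȳ = 87.09 cm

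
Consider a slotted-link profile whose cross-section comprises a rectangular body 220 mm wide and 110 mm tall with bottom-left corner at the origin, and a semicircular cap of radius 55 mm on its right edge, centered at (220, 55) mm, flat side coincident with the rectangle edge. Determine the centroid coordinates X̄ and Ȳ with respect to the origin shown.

Part | A | x̄ᵢ | ȳᵢ | A·x̄ᵢ | A·ȳᵢ
rectangular body | 24200.00 | 110.00 | 55.00 | 2662000.00 | 1331000.00
semicircular end | 4751.66 | 243.34 | 55.00 | 1156281.62 | 261341.24
Σ | 28951.66 |  |  | 3818281.62 | 1592341.24
X̄ = 3818281.62 / 28951.66 = 131.88 mm
Ȳ = 1592341.24 / 28951.66 = 55.00 mm

X̄ = 131.88 mm, Ȳ = 55.00 mm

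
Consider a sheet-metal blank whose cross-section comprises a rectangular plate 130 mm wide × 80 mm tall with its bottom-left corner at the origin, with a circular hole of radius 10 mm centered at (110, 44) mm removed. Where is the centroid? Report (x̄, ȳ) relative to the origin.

plate: A = 130 × 80 = 10400.00, centroid at (65.00, 40.00).
hole: A = −π·10² = -314.16, centroid at (110.00, 44.00).
ΣA = 10085.84 mm², ΣAx̄ = 641442.48 mm³, ΣAȳ = 402176.99 mm³.
x̄ = 641442.48/10085.84 = 63.60 mm; ȳ = 402176.99/10085.84 = 39.88 mm.

x̄ = 63.60 mm, ȳ = 39.88 mm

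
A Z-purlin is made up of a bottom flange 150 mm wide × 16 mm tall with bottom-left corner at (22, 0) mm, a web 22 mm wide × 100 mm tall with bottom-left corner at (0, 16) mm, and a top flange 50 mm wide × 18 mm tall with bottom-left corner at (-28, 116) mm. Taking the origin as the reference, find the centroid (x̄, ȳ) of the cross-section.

x̄ = 46.24 mm, ȳ = 50.35 mm

Part | A | x̄ᵢ | ȳᵢ | A·x̄ᵢ | A·ȳᵢ
bottom flange | 2400.00 | 97.00 | 8.00 | 232800.00 | 19200.00
web | 2200.00 | 11.00 | 66.00 | 24200.00 | 145200.00
top flange | 900.00 | -3.00 | 125.00 | -2700.00 | 112500.00
Σ | 5500.00 |  |  | 254300.00 | 276900.00
x̄ = 254300.00 / 5500.00 = 46.24 mm
ȳ = 276900.00 / 5500.00 = 50.35 mm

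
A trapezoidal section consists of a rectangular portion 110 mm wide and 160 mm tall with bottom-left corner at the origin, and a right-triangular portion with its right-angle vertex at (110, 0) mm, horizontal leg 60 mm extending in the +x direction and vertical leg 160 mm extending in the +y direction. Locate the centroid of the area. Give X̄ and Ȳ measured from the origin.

rectangular portion: A = 110 × 160 = 17600.00, centroid at (55.00, 80.00).
triangular portion: A = ½·60·160 = 4800.00, centroid at (130.00, 53.33).
ΣA = 22400.00 mm²
ΣAX̄ = (17600.00)(55.00) + (4800.00)(130.00) = 1592000.00 mm³
ΣAȲ = (17600.00)(80.00) + (4800.00)(53.33) = 1664000.00 mm³
X̄ = 1592000.00 / 22400.00 = 71.07 mm
Ȳ = 1664000.00 / 22400.00 = 74.29 mm

X̄ = 71.07 mm, Ȳ = 74.29 mm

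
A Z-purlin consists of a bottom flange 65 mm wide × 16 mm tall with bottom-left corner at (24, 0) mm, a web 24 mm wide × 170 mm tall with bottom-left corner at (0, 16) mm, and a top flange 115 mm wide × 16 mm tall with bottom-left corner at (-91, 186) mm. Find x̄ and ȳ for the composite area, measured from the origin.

bottom flange: A = 65 × 16 = 1040.00, centroid at (56.50, 8.00).
web: A = 24 × 170 = 4080.00, centroid at (12.00, 101.00).
top flange: A = 115 × 16 = 1840.00, centroid at (-33.50, 194.00).
ΣA = 6960.00 mm², ΣAx̄ = 46080.00 mm³, ΣAȳ = 777360.00 mm³.
x̄ = 46080.00/6960.00 = 6.62 mm; ȳ = 777360.00/6960.00 = 111.69 mm.

x̄ = 6.62 mm, ȳ = 111.69 mm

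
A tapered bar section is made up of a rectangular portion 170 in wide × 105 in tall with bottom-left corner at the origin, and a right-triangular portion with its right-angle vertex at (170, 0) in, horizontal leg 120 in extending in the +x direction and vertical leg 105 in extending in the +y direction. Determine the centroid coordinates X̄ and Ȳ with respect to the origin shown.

Part | A | x̄ᵢ | ȳᵢ | A·x̄ᵢ | A·ȳᵢ
rectangular portion | 17850.00 | 85.00 | 52.50 | 1517250.00 | 937125.00
triangular portion | 6300.00 | 210.00 | 35.00 | 1323000.00 | 220500.00
Σ | 24150.00 |  |  | 2840250.00 | 1157625.00
X̄ = 2840250.00 / 24150.00 = 117.61 in
Ȳ = 1157625.00 / 24150.00 = 47.93 in

X̄ = 117.61 in, Ȳ = 47.93 in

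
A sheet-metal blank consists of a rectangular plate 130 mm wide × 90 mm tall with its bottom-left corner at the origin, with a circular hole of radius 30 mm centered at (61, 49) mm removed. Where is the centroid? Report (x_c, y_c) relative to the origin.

x_c = 66.27 mm, y_c = 43.73 mm

plate: A = 130 × 90 = 11700.00, centroid at (65.00, 45.00).
hole: A = −π·30² = -2827.43, centroid at (61.00, 49.00).
ΣA = 8872.57 mm², ΣAx_c = 588026.56 mm³, ΣAy_c = 387955.76 mm³.
x_c = 588026.56/8872.57 = 66.27 mm; y_c = 387955.76/8872.57 = 43.73 mm.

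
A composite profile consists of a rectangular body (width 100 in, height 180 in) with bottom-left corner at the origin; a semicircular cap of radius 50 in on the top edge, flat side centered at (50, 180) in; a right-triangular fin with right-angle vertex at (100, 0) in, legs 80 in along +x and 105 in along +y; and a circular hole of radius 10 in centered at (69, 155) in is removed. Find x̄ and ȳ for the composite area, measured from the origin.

x̄ = 62.24 in, ȳ = 97.18 in

Part | A | x̄ᵢ | ȳᵢ | A·x̄ᵢ | A·ȳᵢ
rectangular body | 18000.00 | 50.00 | 90.00 | 900000.00 | 1620000.00
semicircular top | 3926.99 | 50.00 | 201.22 | 196349.54 | 790191.68
triangular fin | 4200.00 | 126.67 | 35.00 | 532000.00 | 147000.00
hole | -314.16 | 69.00 | 155.00 | -21676.99 | -48694.69
Σ | 25812.83 |  |  | 1606672.55 | 2508496.99
x̄ = 1606672.55 / 25812.83 = 62.24 in
ȳ = 2508496.99 / 25812.83 = 97.18 in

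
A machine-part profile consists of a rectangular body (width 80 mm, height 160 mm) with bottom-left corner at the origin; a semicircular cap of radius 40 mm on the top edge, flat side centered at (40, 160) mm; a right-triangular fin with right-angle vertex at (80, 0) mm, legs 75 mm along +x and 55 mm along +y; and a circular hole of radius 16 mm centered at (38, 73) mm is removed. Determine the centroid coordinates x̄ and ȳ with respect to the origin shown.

rectangular body: A = 80 × 160 = 12800.00, centroid at (40.00, 80.00).
semicircular top: A = ½π·40² = 2513.27, centroid at (40.00, 176.98).
triangular fin: A = ½·75·55 = 2062.50, centroid at (105.00, 18.33).
hole: A = −π·16² = -804.25, centroid at (38.00, 73.00).
ΣA = 16571.53 mm²
ΣAx̄ = (12800.00)(40.00) + (2513.27)(40.00) + (2062.50)(105.00) + (-804.25)(38.00) = 798532.05 mm³
ΣAȳ = (12800.00)(80.00) + (2513.27)(176.98) + (2062.50)(18.33) + (-804.25)(73.00) = 1447892.94 mm³
x̄ = 798532.05 / 16571.53 = 48.19 mm
ȳ = 1447892.94 / 16571.53 = 87.37 mm

x̄ = 48.19 mm, ȳ = 87.37 mm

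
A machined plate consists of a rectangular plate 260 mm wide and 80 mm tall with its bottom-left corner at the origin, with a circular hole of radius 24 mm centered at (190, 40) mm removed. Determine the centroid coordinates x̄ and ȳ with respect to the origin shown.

plate: A = 260 × 80 = 20800.00, centroid at (130.00, 40.00).
hole: A = −π·24² = -1809.56, centroid at (190.00, 40.00).
ΣA = 18990.44 mm², ΣAx̄ = 2360184.10 mm³, ΣAȳ = 759617.71 mm³.
x̄ = 2360184.10/18990.44 = 124.28 mm; ȳ = 759617.71/18990.44 = 40.00 mm.

x̄ = 124.28 mm, ȳ = 40.00 mm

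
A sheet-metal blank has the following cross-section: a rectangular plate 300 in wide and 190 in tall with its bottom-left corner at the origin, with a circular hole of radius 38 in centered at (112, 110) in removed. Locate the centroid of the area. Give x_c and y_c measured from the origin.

Part | A | x̄ᵢ | ȳᵢ | A·x̄ᵢ | A·ȳᵢ
plate | 57000.00 | 150.00 | 95.00 | 8550000.00 | 5415000.00
hole | -4536.46 | 112.00 | 110.00 | -508083.50 | -499010.58
Σ | 52463.54 |  |  | 8041916.50 | 4915989.42
x_c = 8041916.50 / 52463.54 = 153.29 in
y_c = 4915989.42 / 52463.54 = 93.70 in

x_c = 153.29 in, y_c = 93.70 in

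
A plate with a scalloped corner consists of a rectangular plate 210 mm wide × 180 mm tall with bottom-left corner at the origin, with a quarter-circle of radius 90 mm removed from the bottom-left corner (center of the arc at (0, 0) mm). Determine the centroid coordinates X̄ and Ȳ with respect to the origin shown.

plate: A = 210 × 180 = 37800.00, centroid at (105.00, 90.00).
removed quarter-circle: A = −¼π·90² = -6361.73, centroid at (38.20, 38.20).
ΣA = 31438.27 mm², ΣAX̄ = 3726000.00 mm³, ΣAȲ = 3159000.00 mm³.
X̄ = 3726000.00/31438.27 = 118.52 mm; Ȳ = 3159000.00/31438.27 = 100.48 mm.

X̄ = 118.52 mm, Ȳ = 100.48 mm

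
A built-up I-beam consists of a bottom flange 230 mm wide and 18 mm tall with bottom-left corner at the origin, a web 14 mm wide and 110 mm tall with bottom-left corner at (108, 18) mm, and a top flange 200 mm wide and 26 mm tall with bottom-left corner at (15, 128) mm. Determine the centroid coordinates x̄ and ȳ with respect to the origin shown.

x̄ = 115.00 mm, ȳ = 81.15 mm

bottom flange: A = 230 × 18 = 4140.00, centroid at (115.00, 9.00).
web: A = 14 × 110 = 1540.00, centroid at (115.00, 73.00).
top flange: A = 200 × 26 = 5200.00, centroid at (115.00, 141.00).
ΣA = 10880.00 mm², ΣAx̄ = 1251200.00 mm³, ΣAȳ = 882880.00 mm³.
x̄ = 1251200.00/10880.00 = 115.00 mm; ȳ = 882880.00/10880.00 = 81.15 mm.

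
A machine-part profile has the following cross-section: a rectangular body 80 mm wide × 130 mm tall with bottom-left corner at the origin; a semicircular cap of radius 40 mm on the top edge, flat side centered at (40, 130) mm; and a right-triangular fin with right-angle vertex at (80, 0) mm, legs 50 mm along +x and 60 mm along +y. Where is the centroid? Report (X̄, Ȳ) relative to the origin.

rectangular body: A = 80 × 130 = 10400.00, centroid at (40.00, 65.00).
semicircular top: A = ½π·40² = 2513.27, centroid at (40.00, 146.98).
triangular fin: A = ½·50·60 = 1500.00, centroid at (96.67, 20.00).
ΣA = 14413.27 mm², ΣAX̄ = 661530.96 mm³, ΣAȲ = 1075392.30 mm³.
X̄ = 661530.96/14413.27 = 45.90 mm; Ȳ = 1075392.30/14413.27 = 74.61 mm.

X̄ = 45.90 mm, Ȳ = 74.61 mm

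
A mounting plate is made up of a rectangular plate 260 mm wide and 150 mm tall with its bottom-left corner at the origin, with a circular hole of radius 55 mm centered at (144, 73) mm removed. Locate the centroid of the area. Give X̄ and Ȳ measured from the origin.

plate: A = 260 × 150 = 39000.00, centroid at (130.00, 75.00).
hole: A = −π·55² = -9503.32, centroid at (144.00, 73.00).
ΣA = 29496.68 mm²
ΣAX̄ = (39000.00)(130.00) + (-9503.32)(144.00) = 3701522.24 mm³
ΣAȲ = (39000.00)(75.00) + (-9503.32)(73.00) = 2231257.80 mm³
X̄ = 3701522.24 / 29496.68 = 125.49 mm
Ȳ = 2231257.80 / 29496.68 = 75.64 mm

X̄ = 125.49 mm, Ȳ = 75.64 mm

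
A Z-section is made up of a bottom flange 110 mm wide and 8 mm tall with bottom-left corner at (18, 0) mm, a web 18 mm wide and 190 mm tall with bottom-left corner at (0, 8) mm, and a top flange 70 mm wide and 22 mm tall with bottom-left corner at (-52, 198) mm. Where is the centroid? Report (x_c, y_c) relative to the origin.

Part | A | x̄ᵢ | ȳᵢ | A·x̄ᵢ | A·ȳᵢ
bottom flange | 880.00 | 73.00 | 4.00 | 64240.00 | 3520.00
web | 3420.00 | 9.00 | 103.00 | 30780.00 | 352260.00
top flange | 1540.00 | -17.00 | 209.00 | -26180.00 | 321860.00
Σ | 5840.00 |  |  | 68840.00 | 677640.00
x_c = 68840.00 / 5840.00 = 11.79 mm
y_c = 677640.00 / 5840.00 = 116.03 mm

x_c = 11.79 mm, y_c = 116.03 mm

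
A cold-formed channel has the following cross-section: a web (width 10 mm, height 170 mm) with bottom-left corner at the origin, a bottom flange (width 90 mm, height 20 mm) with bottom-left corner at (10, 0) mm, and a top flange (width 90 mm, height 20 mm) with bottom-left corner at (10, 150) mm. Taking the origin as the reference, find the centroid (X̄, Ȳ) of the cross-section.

X̄ = 38.96 mm, Ȳ = 85.00 mm

web: A = 10 × 170 = 1700.00, centroid at (5.00, 85.00).
bottom flange: A = 90 × 20 = 1800.00, centroid at (55.00, 10.00).
top flange: A = 90 × 20 = 1800.00, centroid at (55.00, 160.00).
ΣA = 5300.00 mm², ΣAX̄ = 206500.00 mm³, ΣAȲ = 450500.00 mm³.
X̄ = 206500.00/5300.00 = 38.96 mm; Ȳ = 450500.00/5300.00 = 85.00 mm.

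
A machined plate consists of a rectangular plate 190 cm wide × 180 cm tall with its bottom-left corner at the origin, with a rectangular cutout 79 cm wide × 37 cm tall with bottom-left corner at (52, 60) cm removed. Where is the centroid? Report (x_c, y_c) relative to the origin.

plate: A = 190 × 180 = 34200.00, centroid at (95.00, 90.00).
hole: A = −(79 × 37) = -2923.00, centroid at (91.50, 78.50).
ΣA = 31277.00 cm², ΣAx_c = 2981545.50 cm³, ΣAy_c = 2848544.50 cm³.
x_c = 2981545.50/31277.00 = 95.33 cm; y_c = 2848544.50/31277.00 = 91.07 cm.

x_c = 95.33 cm, y_c = 91.07 cm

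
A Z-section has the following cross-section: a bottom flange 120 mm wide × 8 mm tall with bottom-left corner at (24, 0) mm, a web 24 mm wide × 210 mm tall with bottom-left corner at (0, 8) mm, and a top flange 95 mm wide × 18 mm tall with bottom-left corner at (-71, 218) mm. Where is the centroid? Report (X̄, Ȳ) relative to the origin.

X̄ = 13.09 mm, Ȳ = 124.71 mm

bottom flange: A = 120 × 8 = 960.00, centroid at (84.00, 4.00).
web: A = 24 × 210 = 5040.00, centroid at (12.00, 113.00).
top flange: A = 95 × 18 = 1710.00, centroid at (-23.50, 227.00).
ΣA = 7710.00 mm²
ΣAX̄ = (960.00)(84.00) + (5040.00)(12.00) + (1710.00)(-23.50) = 100935.00 mm³
ΣAȲ = (960.00)(4.00) + (5040.00)(113.00) + (1710.00)(227.00) = 961530.00 mm³
X̄ = 100935.00 / 7710.00 = 13.09 mm
Ȳ = 961530.00 / 7710.00 = 124.71 mm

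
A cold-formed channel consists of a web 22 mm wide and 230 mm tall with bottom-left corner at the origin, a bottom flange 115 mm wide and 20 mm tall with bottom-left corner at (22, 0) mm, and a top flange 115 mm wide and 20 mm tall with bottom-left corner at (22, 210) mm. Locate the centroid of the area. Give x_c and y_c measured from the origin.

x_c = 43.62 mm, y_c = 115.00 mm

web: A = 22 × 230 = 5060.00, centroid at (11.00, 115.00).
bottom flange: A = 115 × 20 = 2300.00, centroid at (79.50, 10.00).
top flange: A = 115 × 20 = 2300.00, centroid at (79.50, 220.00).
ΣA = 9660.00 mm²
ΣAx_c = (5060.00)(11.00) + (2300.00)(79.50) + (2300.00)(79.50) = 421360.00 mm³
ΣAy_c = (5060.00)(115.00) + (2300.00)(10.00) + (2300.00)(220.00) = 1110900.00 mm³
x_c = 421360.00 / 9660.00 = 43.62 mm
y_c = 1110900.00 / 9660.00 = 115.00 mm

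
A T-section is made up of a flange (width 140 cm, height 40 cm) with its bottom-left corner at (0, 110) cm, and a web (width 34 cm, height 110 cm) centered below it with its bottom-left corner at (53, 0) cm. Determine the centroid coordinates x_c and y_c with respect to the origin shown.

x_c = 70.00 cm, y_c = 99.97 cm

web: A = 34 × 110 = 3740.00, centroid at (70.00, 55.00).
flange: A = 140 × 40 = 5600.00, centroid at (70.00, 130.00).
ΣA = 9340.00 cm²
ΣAx_c = (3740.00)(70.00) + (5600.00)(70.00) = 653800.00 cm³
ΣAy_c = (3740.00)(55.00) + (5600.00)(130.00) = 933700.00 cm³
x_c = 653800.00 / 9340.00 = 70.00 cm
y_c = 933700.00 / 9340.00 = 99.97 cm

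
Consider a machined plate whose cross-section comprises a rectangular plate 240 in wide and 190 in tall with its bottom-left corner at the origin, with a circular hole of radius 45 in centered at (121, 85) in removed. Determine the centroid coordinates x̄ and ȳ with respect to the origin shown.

Part | A | x̄ᵢ | ȳᵢ | A·x̄ᵢ | A·ȳᵢ
plate | 45600.00 | 120.00 | 95.00 | 5472000.00 | 4332000.00
hole | -6361.73 | 121.00 | 85.00 | -769768.74 | -540746.64
Σ | 39238.27 |  |  | 4702231.26 | 3791253.36
x̄ = 4702231.26 / 39238.27 = 119.84 in
ȳ = 3791253.36 / 39238.27 = 96.62 in

x̄ = 119.84 in, ȳ = 96.62 in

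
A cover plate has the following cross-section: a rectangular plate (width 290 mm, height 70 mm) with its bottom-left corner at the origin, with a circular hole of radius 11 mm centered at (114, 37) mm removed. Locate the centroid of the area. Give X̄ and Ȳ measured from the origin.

X̄ = 145.59 mm, Ȳ = 34.96 mm

plate: A = 290 × 70 = 20300.00, centroid at (145.00, 35.00).
hole: A = −π·11² = -380.13, centroid at (114.00, 37.00).
ΣA = 19919.87 mm²
ΣAX̄ = (20300.00)(145.00) + (-380.13)(114.00) = 2900164.87 mm³
ΣAȲ = (20300.00)(35.00) + (-380.13)(37.00) = 696435.09 mm³
X̄ = 2900164.87 / 19919.87 = 145.59 mm
Ȳ = 696435.09 / 19919.87 = 34.96 mm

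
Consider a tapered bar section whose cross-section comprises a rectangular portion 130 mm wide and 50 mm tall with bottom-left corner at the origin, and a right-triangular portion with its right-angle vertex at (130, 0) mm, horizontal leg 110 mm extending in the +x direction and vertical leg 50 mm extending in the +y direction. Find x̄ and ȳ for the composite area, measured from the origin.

rectangular portion: A = 130 × 50 = 6500.00, centroid at (65.00, 25.00).
triangular portion: A = ½·110·50 = 2750.00, centroid at (166.67, 16.67).
ΣA = 9250.00 mm², ΣAx̄ = 880833.33 mm³, ΣAȳ = 208333.33 mm³.
x̄ = 880833.33/9250.00 = 95.23 mm; ȳ = 208333.33/9250.00 = 22.52 mm.

x̄ = 95.23 mm, ȳ = 22.52 mm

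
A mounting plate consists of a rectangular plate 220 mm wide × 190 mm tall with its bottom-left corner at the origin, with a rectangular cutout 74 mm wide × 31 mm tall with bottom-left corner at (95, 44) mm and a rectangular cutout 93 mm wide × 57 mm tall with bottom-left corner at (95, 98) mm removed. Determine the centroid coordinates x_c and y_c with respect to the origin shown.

plate: A = 220 × 190 = 41800.00, centroid at (110.00, 95.00).
hole 1: A = −(74 × 31) = -2294.00, centroid at (132.00, 59.50).
hole 2: A = −(93 × 57) = -5301.00, centroid at (141.50, 126.50).
ΣA = 34205.00 mm²
ΣAx_c = (41800.00)(110.00) + (-2294.00)(132.00) + (-5301.00)(141.50) = 3545100.50 mm³
ΣAy_c = (41800.00)(95.00) + (-2294.00)(59.50) + (-5301.00)(126.50) = 3163930.50 mm³
x_c = 3545100.50 / 34205.00 = 103.64 mm
y_c = 3163930.50 / 34205.00 = 92.50 mm

x_c = 103.64 mm, y_c = 92.50 mm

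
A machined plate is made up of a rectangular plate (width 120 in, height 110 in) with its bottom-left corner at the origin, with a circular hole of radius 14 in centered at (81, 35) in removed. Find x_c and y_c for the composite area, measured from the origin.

plate: A = 120 × 110 = 13200.00, centroid at (60.00, 55.00).
hole: A = −π·14² = -615.75, centroid at (81.00, 35.00).
ΣA = 12584.25 in²
ΣAx_c = (13200.00)(60.00) + (-615.75)(81.00) = 742124.08 in³
ΣAy_c = (13200.00)(55.00) + (-615.75)(35.00) = 704448.67 in³
x_c = 742124.08 / 12584.25 = 58.97 in
y_c = 704448.67 / 12584.25 = 55.98 in

x_c = 58.97 in, y_c = 55.98 in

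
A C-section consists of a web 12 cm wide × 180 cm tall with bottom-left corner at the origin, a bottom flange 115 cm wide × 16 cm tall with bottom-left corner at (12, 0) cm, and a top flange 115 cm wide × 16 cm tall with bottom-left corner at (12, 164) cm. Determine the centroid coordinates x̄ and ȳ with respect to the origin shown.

x̄ = 46.01 cm, ȳ = 90.00 cm

web: A = 12 × 180 = 2160.00, centroid at (6.00, 90.00).
bottom flange: A = 115 × 16 = 1840.00, centroid at (69.50, 8.00).
top flange: A = 115 × 16 = 1840.00, centroid at (69.50, 172.00).
ΣA = 5840.00 cm²
ΣAx̄ = (2160.00)(6.00) + (1840.00)(69.50) + (1840.00)(69.50) = 268720.00 cm³
ΣAȳ = (2160.00)(90.00) + (1840.00)(8.00) + (1840.00)(172.00) = 525600.00 cm³
x̄ = 268720.00 / 5840.00 = 46.01 cm
ȳ = 525600.00 / 5840.00 = 90.00 cm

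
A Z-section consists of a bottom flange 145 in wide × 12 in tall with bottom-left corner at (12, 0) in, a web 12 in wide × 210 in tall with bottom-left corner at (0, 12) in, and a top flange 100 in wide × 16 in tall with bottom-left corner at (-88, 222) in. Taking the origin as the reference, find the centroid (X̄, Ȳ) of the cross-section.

bottom flange: A = 145 × 12 = 1740.00, centroid at (84.50, 6.00).
web: A = 12 × 210 = 2520.00, centroid at (6.00, 117.00).
top flange: A = 100 × 16 = 1600.00, centroid at (-38.00, 230.00).
ΣA = 5860.00 in²
ΣAX̄ = (1740.00)(84.50) + (2520.00)(6.00) + (1600.00)(-38.00) = 101350.00 in³
ΣAȲ = (1740.00)(6.00) + (2520.00)(117.00) + (1600.00)(230.00) = 673280.00 in³
X̄ = 101350.00 / 5860.00 = 17.30 in
Ȳ = 673280.00 / 5860.00 = 114.89 in

X̄ = 17.30 in, Ȳ = 114.89 in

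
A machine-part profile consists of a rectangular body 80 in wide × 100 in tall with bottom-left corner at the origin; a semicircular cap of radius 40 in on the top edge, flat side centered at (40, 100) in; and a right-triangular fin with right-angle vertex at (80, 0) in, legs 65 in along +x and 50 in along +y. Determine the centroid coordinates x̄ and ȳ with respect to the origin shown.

x̄ = 48.26 in, ȳ = 59.41 in

rectangular body: A = 80 × 100 = 8000.00, centroid at (40.00, 50.00).
semicircular top: A = ½π·40² = 2513.27, centroid at (40.00, 116.98).
triangular fin: A = ½·65·50 = 1625.00, centroid at (101.67, 16.67).
ΣA = 12138.27 in²
ΣAx̄ = (8000.00)(40.00) + (2513.27)(40.00) + (1625.00)(101.67) = 585739.30 in³
ΣAȳ = (8000.00)(50.00) + (2513.27)(116.98) + (1625.00)(16.67) = 721077.41 in³
x̄ = 585739.30 / 12138.27 = 48.26 in
ȳ = 721077.41 / 12138.27 = 59.41 in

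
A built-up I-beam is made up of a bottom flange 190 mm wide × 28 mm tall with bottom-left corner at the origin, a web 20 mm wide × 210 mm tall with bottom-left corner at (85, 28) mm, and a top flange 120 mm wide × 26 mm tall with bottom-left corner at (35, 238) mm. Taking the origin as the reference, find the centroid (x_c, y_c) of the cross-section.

bottom flange: A = 190 × 28 = 5320.00, centroid at (95.00, 14.00).
web: A = 20 × 210 = 4200.00, centroid at (95.00, 133.00).
top flange: A = 120 × 26 = 3120.00, centroid at (95.00, 251.00).
ΣA = 12640.00 mm², ΣAx_c = 1200800.00 mm³, ΣAy_c = 1416200.00 mm³.
x_c = 1200800.00/12640.00 = 95.00 mm; y_c = 1416200.00/12640.00 = 112.04 mm.

x_c = 95.00 mm, y_c = 112.04 mm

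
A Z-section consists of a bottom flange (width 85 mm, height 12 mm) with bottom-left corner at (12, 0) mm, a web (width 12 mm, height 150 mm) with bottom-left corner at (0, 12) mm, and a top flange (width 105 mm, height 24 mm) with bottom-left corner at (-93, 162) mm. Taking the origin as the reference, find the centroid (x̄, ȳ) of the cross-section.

x̄ = -6.68 mm, ȳ = 112.58 mm

Part | A | x̄ᵢ | ȳᵢ | A·x̄ᵢ | A·ȳᵢ
bottom flange | 1020.00 | 54.50 | 6.00 | 55590.00 | 6120.00
web | 1800.00 | 6.00 | 87.00 | 10800.00 | 156600.00
top flange | 2520.00 | -40.50 | 174.00 | -102060.00 | 438480.00
Σ | 5340.00 |  |  | -35670.00 | 601200.00
x̄ = -35670.00 / 5340.00 = -6.68 mm
ȳ = 601200.00 / 5340.00 = 112.58 mm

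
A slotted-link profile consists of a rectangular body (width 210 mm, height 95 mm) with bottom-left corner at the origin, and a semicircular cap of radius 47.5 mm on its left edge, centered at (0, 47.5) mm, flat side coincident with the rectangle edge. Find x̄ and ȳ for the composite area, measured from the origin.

rectangular body: A = 210 × 95 = 19950.00, centroid at (105.00, 47.50).
semicircular end: A = ½π·47.5² = 3544.11, centroid at (-20.16, 47.50).
ΣA = 23494.11 mm²
ΣAx̄ = (19950.00)(105.00) + (3544.11)(-20.16) = 2023302.08 mm³
ΣAȳ = (19950.00)(47.50) + (3544.11)(47.50) = 1115970.19 mm³
x̄ = 2023302.08 / 23494.11 = 86.12 mm
ȳ = 1115970.19 / 23494.11 = 47.50 mm

x̄ = 86.12 mm, ȳ = 47.50 mm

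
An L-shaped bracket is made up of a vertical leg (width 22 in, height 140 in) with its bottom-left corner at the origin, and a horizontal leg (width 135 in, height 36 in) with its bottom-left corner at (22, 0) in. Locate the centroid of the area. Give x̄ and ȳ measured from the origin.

x̄ = 59.05 in, ȳ = 38.17 in

Part | A | x̄ᵢ | ȳᵢ | A·x̄ᵢ | A·ȳᵢ
vertical leg | 3080.00 | 11.00 | 70.00 | 33880.00 | 215600.00
horizontal leg | 4860.00 | 89.50 | 18.00 | 434970.00 | 87480.00
Σ | 7940.00 |  |  | 468850.00 | 303080.00
x̄ = 468850.00 / 7940.00 = 59.05 in
ȳ = 303080.00 / 7940.00 = 38.17 in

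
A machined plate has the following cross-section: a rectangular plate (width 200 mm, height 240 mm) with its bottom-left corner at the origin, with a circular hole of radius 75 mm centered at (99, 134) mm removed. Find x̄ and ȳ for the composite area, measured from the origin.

x̄ = 100.58 mm, ȳ = 111.84 mm

Part | A | x̄ᵢ | ȳᵢ | A·x̄ᵢ | A·ȳᵢ
plate | 48000.00 | 100.00 | 120.00 | 4800000.00 | 5760000.00
hole | -17671.46 | 99.00 | 134.00 | -1749474.41 | -2367975.46
Σ | 30328.54 |  |  | 3050525.59 | 3392024.54
x̄ = 3050525.59 / 30328.54 = 100.58 mm
ȳ = 3392024.54 / 30328.54 = 111.84 mm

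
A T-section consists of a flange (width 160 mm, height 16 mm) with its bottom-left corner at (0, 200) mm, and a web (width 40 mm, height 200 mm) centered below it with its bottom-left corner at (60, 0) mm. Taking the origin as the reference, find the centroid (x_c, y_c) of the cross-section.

x_c = 80.00 mm, y_c = 126.18 mm

web: A = 40 × 200 = 8000.00, centroid at (80.00, 100.00).
flange: A = 160 × 16 = 2560.00, centroid at (80.00, 208.00).
ΣA = 10560.00 mm²
ΣAx_c = (8000.00)(80.00) + (2560.00)(80.00) = 844800.00 mm³
ΣAy_c = (8000.00)(100.00) + (2560.00)(208.00) = 1332480.00 mm³
x_c = 844800.00 / 10560.00 = 80.00 mm
y_c = 1332480.00 / 10560.00 = 126.18 mm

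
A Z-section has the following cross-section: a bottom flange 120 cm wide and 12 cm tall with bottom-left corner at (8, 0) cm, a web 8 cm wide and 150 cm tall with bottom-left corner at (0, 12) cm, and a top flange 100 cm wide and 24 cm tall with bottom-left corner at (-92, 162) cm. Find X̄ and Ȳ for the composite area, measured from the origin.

X̄ = 0.38 cm, Ȳ = 105.29 cm

bottom flange: A = 120 × 12 = 1440.00, centroid at (68.00, 6.00).
web: A = 8 × 150 = 1200.00, centroid at (4.00, 87.00).
top flange: A = 100 × 24 = 2400.00, centroid at (-42.00, 174.00).
ΣA = 5040.00 cm², ΣAX̄ = 1920.00 cm³, ΣAȲ = 530640.00 cm³.
X̄ = 1920.00/5040.00 = 0.38 cm; Ȳ = 530640.00/5040.00 = 105.29 cm.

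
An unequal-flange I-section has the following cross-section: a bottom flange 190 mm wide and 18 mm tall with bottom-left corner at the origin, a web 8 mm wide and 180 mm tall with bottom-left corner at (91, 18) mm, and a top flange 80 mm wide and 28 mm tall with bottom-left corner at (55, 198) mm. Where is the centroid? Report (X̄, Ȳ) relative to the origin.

Part | A | x̄ᵢ | ȳᵢ | A·x̄ᵢ | A·ȳᵢ
bottom flange | 3420.00 | 95.00 | 9.00 | 324900.00 | 30780.00
web | 1440.00 | 95.00 | 108.00 | 136800.00 | 155520.00
top flange | 2240.00 | 95.00 | 212.00 | 212800.00 | 474880.00
Σ | 7100.00 |  |  | 674500.00 | 661180.00
X̄ = 674500.00 / 7100.00 = 95.00 mm
Ȳ = 661180.00 / 7100.00 = 93.12 mm

X̄ = 95.00 mm, Ȳ = 93.12 mm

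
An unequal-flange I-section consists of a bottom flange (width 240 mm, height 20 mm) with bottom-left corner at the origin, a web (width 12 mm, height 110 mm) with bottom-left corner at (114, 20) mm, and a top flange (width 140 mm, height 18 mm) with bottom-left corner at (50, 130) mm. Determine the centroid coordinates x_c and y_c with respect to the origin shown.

x_c = 120.00 mm, y_c = 57.56 mm

Part | A | x̄ᵢ | ȳᵢ | A·x̄ᵢ | A·ȳᵢ
bottom flange | 4800.00 | 120.00 | 10.00 | 576000.00 | 48000.00
web | 1320.00 | 120.00 | 75.00 | 158400.00 | 99000.00
top flange | 2520.00 | 120.00 | 139.00 | 302400.00 | 350280.00
Σ | 8640.00 |  |  | 1036800.00 | 497280.00
x_c = 1036800.00 / 8640.00 = 120.00 mm
y_c = 497280.00 / 8640.00 = 57.56 mm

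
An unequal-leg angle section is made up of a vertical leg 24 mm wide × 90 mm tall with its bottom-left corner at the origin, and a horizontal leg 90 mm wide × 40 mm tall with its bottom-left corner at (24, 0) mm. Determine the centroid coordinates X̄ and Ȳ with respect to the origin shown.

Part | A | x̄ᵢ | ȳᵢ | A·x̄ᵢ | A·ȳᵢ
vertical leg | 2160.00 | 12.00 | 45.00 | 25920.00 | 97200.00
horizontal leg | 3600.00 | 69.00 | 20.00 | 248400.00 | 72000.00
Σ | 5760.00 |  |  | 274320.00 | 169200.00
X̄ = 274320.00 / 5760.00 = 47.62 mm
Ȳ = 169200.00 / 5760.00 = 29.38 mm

X̄ = 47.62 mm, Ȳ = 29.38 mm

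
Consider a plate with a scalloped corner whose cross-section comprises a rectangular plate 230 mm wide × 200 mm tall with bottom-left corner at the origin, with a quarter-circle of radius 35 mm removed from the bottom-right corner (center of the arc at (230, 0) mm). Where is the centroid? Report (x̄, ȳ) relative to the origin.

x̄ = 112.86 mm, ȳ = 101.82 mm

plate: A = 230 × 200 = 46000.00, centroid at (115.00, 100.00).
removed quarter-circle: A = −¼π·35² = -962.11, centroid at (215.15, 14.85).
ΣA = 45037.89 mm², ΣAx̄ = 5083005.73 mm³, ΣAȳ = 4585708.33 mm³.
x̄ = 5083005.73/45037.89 = 112.86 mm; ȳ = 4585708.33/45037.89 = 101.82 mm.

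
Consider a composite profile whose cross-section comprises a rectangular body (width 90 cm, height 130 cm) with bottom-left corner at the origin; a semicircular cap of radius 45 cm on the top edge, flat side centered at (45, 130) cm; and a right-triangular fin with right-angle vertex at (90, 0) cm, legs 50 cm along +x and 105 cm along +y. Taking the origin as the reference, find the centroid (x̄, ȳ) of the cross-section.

x̄ = 54.25 cm, ȳ = 75.78 cm

Part | A | x̄ᵢ | ȳᵢ | A·x̄ᵢ | A·ȳᵢ
rectangular body | 11700.00 | 45.00 | 65.00 | 526500.00 | 760500.00
semicircular top | 3180.86 | 45.00 | 149.10 | 143138.82 | 474262.13
triangular fin | 2625.00 | 106.67 | 35.00 | 280000.00 | 91875.00
Σ | 17505.86 |  |  | 949638.82 | 1326637.13
x̄ = 949638.82 / 17505.86 = 54.25 cm
ȳ = 1326637.13 / 17505.86 = 75.78 cm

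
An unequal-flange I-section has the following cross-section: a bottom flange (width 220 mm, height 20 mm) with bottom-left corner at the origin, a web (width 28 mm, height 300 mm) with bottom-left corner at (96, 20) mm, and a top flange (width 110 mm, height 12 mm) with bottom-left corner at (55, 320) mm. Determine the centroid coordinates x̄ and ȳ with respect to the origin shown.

x̄ = 110.00 mm, ȳ = 134.73 mm

bottom flange: A = 220 × 20 = 4400.00, centroid at (110.00, 10.00).
web: A = 28 × 300 = 8400.00, centroid at (110.00, 170.00).
top flange: A = 110 × 12 = 1320.00, centroid at (110.00, 326.00).
ΣA = 14120.00 mm²
ΣAx̄ = (4400.00)(110.00) + (8400.00)(110.00) + (1320.00)(110.00) = 1553200.00 mm³
ΣAȳ = (4400.00)(10.00) + (8400.00)(170.00) + (1320.00)(326.00) = 1902320.00 mm³
x̄ = 1553200.00 / 14120.00 = 110.00 mm
ȳ = 1902320.00 / 14120.00 = 134.73 mm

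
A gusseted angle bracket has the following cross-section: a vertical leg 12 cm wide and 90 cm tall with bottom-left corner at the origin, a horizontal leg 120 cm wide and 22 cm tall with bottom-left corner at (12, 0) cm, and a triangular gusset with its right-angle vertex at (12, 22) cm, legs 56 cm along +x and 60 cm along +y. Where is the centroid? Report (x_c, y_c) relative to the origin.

x_c = 45.94 cm, y_c = 27.44 cm

vertical leg: A = 12 × 90 = 1080.00, centroid at (6.00, 45.00).
horizontal leg: A = 120 × 22 = 2640.00, centroid at (72.00, 11.00).
gusset: A = ½·56·60 = 1680.00, centroid at (30.67, 42.00).
ΣA = 5400.00 cm²
ΣAx_c = (1080.00)(6.00) + (2640.00)(72.00) + (1680.00)(30.67) = 248080.00 cm³
ΣAy_c = (1080.00)(45.00) + (2640.00)(11.00) + (1680.00)(42.00) = 148200.00 cm³
x_c = 248080.00 / 5400.00 = 45.94 cm
y_c = 148200.00 / 5400.00 = 27.44 cm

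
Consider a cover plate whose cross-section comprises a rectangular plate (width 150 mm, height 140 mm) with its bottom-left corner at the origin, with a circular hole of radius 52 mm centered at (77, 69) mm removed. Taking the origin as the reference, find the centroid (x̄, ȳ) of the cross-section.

Part | A | x̄ᵢ | ȳᵢ | A·x̄ᵢ | A·ȳᵢ
plate | 21000.00 | 75.00 | 70.00 | 1575000.00 | 1470000.00
hole | -8494.87 | 77.00 | 69.00 | -654104.72 | -586145.79
Σ | 12505.13 |  |  | 920895.28 | 883854.21
x̄ = 920895.28 / 12505.13 = 73.64 mm
ȳ = 883854.21 / 12505.13 = 70.68 mm

x̄ = 73.64 mm, ȳ = 70.68 mm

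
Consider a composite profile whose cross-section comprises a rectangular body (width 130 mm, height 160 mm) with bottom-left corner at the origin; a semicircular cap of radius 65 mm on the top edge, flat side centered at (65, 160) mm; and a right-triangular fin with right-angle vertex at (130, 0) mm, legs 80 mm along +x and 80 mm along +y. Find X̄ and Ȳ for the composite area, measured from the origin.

X̄ = 74.57 mm, Ȳ = 97.74 mm

rectangular body: A = 130 × 160 = 20800.00, centroid at (65.00, 80.00).
semicircular top: A = ½π·65² = 6636.61, centroid at (65.00, 187.59).
triangular fin: A = ½·80·80 = 3200.00, centroid at (156.67, 26.67).
ΣA = 30636.61 mm², ΣAX̄ = 2284713.27 mm³, ΣAȲ = 2994274.98 mm³.
X̄ = 2284713.27/30636.61 = 74.57 mm; Ȳ = 2994274.98/30636.61 = 97.74 mm.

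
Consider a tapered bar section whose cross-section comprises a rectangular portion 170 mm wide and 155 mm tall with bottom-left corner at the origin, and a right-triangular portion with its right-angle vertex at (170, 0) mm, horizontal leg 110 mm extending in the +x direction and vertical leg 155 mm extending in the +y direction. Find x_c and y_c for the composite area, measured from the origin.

x_c = 114.74 mm, y_c = 71.19 mm

Part | A | x̄ᵢ | ȳᵢ | A·x̄ᵢ | A·ȳᵢ
rectangular portion | 26350.00 | 85.00 | 77.50 | 2239750.00 | 2042125.00
triangular portion | 8525.00 | 206.67 | 51.67 | 1761833.33 | 440458.33
Σ | 34875.00 |  |  | 4001583.33 | 2482583.33
x_c = 4001583.33 / 34875.00 = 114.74 mm
y_c = 2482583.33 / 34875.00 = 71.19 mm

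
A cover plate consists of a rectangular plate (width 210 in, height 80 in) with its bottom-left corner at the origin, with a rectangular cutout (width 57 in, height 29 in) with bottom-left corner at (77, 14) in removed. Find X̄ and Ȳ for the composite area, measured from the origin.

X̄ = 104.95 in, Ȳ = 41.26 in

plate: A = 210 × 80 = 16800.00, centroid at (105.00, 40.00).
hole: A = −(57 × 29) = -1653.00, centroid at (105.50, 28.50).
ΣA = 15147.00 in²
ΣAX̄ = (16800.00)(105.00) + (-1653.00)(105.50) = 1589608.50 in³
ΣAȲ = (16800.00)(40.00) + (-1653.00)(28.50) = 624889.50 in³
X̄ = 1589608.50 / 15147.00 = 104.95 in
Ȳ = 624889.50 / 15147.00 = 41.26 in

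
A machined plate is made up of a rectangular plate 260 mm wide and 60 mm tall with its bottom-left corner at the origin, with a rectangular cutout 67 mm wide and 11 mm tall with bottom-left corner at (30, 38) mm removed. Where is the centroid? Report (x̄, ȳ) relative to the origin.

plate: A = 260 × 60 = 15600.00, centroid at (130.00, 30.00).
hole: A = −(67 × 11) = -737.00, centroid at (63.50, 43.50).
ΣA = 14863.00 mm², ΣAx̄ = 1981200.50 mm³, ΣAȳ = 435940.50 mm³.
x̄ = 1981200.50/14863.00 = 133.30 mm; ȳ = 435940.50/14863.00 = 29.33 mm.

x̄ = 133.30 mm, ȳ = 29.33 mm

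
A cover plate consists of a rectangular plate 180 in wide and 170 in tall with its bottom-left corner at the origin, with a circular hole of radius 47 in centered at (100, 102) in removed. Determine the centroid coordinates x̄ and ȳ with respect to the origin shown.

Part | A | x̄ᵢ | ȳᵢ | A·x̄ᵢ | A·ȳᵢ
plate | 30600.00 | 90.00 | 85.00 | 2754000.00 | 2601000.00
hole | -6939.78 | 100.00 | 102.00 | -693977.82 | -707857.37
Σ | 23660.22 |  |  | 2060022.18 | 1893142.63
x̄ = 2060022.18 / 23660.22 = 87.07 in
ȳ = 1893142.63 / 23660.22 = 80.01 in

x̄ = 87.07 in, ȳ = 80.01 in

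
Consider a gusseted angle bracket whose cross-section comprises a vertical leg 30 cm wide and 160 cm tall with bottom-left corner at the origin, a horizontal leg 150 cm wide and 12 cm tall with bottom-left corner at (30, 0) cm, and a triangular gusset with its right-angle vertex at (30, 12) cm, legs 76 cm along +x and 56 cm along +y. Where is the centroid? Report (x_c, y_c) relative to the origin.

vertical leg: A = 30 × 160 = 4800.00, centroid at (15.00, 80.00).
horizontal leg: A = 150 × 12 = 1800.00, centroid at (105.00, 6.00).
gusset: A = ½·76·56 = 2128.00, centroid at (55.33, 30.67).
ΣA = 8728.00 cm²
ΣAx_c = (4800.00)(15.00) + (1800.00)(105.00) + (2128.00)(55.33) = 378749.33 cm³
ΣAy_c = (4800.00)(80.00) + (1800.00)(6.00) + (2128.00)(30.67) = 460058.67 cm³
x_c = 378749.33 / 8728.00 = 43.39 cm
y_c = 460058.67 / 8728.00 = 52.71 cm

x_c = 43.39 cm, y_c = 52.71 cm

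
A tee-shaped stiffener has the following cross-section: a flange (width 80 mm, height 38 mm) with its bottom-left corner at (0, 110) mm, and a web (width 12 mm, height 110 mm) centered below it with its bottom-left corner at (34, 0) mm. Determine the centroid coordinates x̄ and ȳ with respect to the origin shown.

Part | A | x̄ᵢ | ȳᵢ | A·x̄ᵢ | A·ȳᵢ
web | 1320.00 | 40.00 | 55.00 | 52800.00 | 72600.00
flange | 3040.00 | 40.00 | 129.00 | 121600.00 | 392160.00
Σ | 4360.00 |  |  | 174400.00 | 464760.00
x̄ = 174400.00 / 4360.00 = 40.00 mm
ȳ = 464760.00 / 4360.00 = 106.60 mm

x̄ = 40.00 mm, ȳ = 106.60 mm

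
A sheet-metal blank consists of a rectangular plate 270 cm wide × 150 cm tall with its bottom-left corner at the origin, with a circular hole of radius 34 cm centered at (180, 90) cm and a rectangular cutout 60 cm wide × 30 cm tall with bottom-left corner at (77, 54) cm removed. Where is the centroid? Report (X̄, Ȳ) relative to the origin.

X̄ = 131.78 cm, Ȳ = 73.75 cm

plate: A = 270 × 150 = 40500.00, centroid at (135.00, 75.00).
hole 1: A = −π·34² = -3631.68, centroid at (180.00, 90.00).
hole 2: A = −(60 × 30) = -1800.00, centroid at (107.00, 69.00).
ΣA = 35068.32 cm², ΣAX̄ = 4621197.40 cm³, ΣAȲ = 2586448.70 cm³.
X̄ = 4621197.40/35068.32 = 131.78 cm; Ȳ = 2586448.70/35068.32 = 73.75 cm.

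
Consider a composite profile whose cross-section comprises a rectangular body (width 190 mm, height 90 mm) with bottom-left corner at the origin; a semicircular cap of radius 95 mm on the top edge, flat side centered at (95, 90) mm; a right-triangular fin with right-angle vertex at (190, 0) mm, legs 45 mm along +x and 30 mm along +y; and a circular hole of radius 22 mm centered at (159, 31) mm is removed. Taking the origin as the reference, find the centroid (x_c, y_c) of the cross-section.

Part | A | x̄ᵢ | ȳᵢ | A·x̄ᵢ | A·ȳᵢ
rectangular body | 17100.00 | 95.00 | 45.00 | 1624500.00 | 769500.00
semicircular top | 14176.44 | 95.00 | 130.32 | 1346761.50 | 1847462.65
triangular fin | 675.00 | 205.00 | 10.00 | 138375.00 | 6750.00
hole | -1520.53 | 159.00 | 31.00 | -241764.40 | -47136.46
Σ | 30430.91 |  |  | 2867872.10 | 2576576.19
x_c = 2867872.10 / 30430.91 = 94.24 mm
y_c = 2576576.19 / 30430.91 = 84.67 mm

x_c = 94.24 mm, y_c = 84.67 mm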